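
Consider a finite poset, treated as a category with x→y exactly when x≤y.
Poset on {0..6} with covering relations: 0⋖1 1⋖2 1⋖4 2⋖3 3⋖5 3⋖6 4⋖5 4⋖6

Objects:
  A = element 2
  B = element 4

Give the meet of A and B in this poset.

Answer: A∧B = 1

Trace:
Common predecessors of 2,4: {0,1}
  0 ⊑ 1
  1 ⊑ 1
glb = 1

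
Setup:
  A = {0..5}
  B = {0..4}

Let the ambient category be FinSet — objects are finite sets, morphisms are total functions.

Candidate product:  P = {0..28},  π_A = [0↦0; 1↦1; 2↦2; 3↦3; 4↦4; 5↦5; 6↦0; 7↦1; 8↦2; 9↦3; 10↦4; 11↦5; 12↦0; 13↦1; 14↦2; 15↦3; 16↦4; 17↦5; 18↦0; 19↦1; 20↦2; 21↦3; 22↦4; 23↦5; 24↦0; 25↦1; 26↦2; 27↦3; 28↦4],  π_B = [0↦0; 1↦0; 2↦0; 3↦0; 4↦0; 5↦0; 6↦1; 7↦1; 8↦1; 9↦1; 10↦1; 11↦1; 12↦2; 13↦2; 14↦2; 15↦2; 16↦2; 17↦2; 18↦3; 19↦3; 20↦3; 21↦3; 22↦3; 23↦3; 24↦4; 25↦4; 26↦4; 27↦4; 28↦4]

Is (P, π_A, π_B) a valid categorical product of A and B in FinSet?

Answer: NOT A VALID PRODUCT — |P|=29 ≠ |A|·|B|=30

Work:
|A|·|B| = 6·5 = 30;  |P| = 29
  → cardinalities differ; no bijection possible.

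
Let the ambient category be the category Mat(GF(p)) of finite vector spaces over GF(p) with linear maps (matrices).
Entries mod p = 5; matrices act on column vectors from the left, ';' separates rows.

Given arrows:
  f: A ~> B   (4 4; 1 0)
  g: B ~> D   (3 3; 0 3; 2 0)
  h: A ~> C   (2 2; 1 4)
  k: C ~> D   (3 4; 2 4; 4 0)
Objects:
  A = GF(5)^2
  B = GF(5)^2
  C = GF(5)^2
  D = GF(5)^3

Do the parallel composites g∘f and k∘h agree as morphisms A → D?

Answer: COMMUTES

Trace:
Path 1 = f;g:
  e0=[1,0] f~>[4,1] g~>[0,3,3]
  e1=[0,1] f~>[4,0] g~>[2,0,3]
  ⟦path⟧₁ = (0 2; 3 0; 3 3)
Path 2 = h;k:
  e0=[1,0] h~>[2,1] k~>[0,3,3]
  e1=[0,1] h~>[2,4] k~>[2,0,3]
  ⟦path⟧₂ = (0 2; 3 0; 3 3)
Equal? equal; square commutes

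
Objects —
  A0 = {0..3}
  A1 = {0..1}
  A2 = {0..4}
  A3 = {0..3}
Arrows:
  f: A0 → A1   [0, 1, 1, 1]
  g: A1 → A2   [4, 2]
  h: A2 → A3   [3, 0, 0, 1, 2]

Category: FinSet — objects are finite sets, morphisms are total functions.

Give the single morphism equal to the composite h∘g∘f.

  0 f→0 g→4 h→2
  1 f→1 g→2 h→0
  2 f→1 g→2 h→0
  3 f→1 g→2 h→0
⟦path⟧: [2, 0, 0, 0]

Answer: [2, 0, 0, 0]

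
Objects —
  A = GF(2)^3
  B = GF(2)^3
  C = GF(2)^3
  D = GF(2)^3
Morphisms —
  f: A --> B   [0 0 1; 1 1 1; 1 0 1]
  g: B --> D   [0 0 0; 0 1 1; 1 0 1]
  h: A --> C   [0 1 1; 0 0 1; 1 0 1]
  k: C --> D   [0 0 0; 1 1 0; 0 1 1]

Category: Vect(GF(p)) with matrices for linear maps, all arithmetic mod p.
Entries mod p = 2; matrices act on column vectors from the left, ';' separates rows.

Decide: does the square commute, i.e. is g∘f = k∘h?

Answer: COMMUTES

Derivation:
Along f;g (path 1):
  e0=(1,0,0) f-->(0,1,1) g-->(0,0,1)
  e1=(0,1,0) f-->(0,1,0) g-->(0,1,0)
  e2=(0,0,1) f-->(1,1,1) g-->(0,0,0)
  composite₁ = [0 0 0; 0 1 0; 1 0 0]
Along h;k (path 2):
  e0=(1,0,0) h-->(0,0,1) k-->(0,0,1)
  e1=(0,1,0) h-->(1,0,0) k-->(0,1,0)
  e2=(0,0,1) h-->(1,1,1) k-->(0,0,0)
  composite₂ = [0 0 0; 0 1 0; 1 0 0]
Equal? equal; square commutes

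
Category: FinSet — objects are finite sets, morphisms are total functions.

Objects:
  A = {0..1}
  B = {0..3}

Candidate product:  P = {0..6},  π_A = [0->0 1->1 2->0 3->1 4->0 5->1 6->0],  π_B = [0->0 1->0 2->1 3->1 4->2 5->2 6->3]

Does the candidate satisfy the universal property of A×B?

|A|·|B| = 2·4 = 8;  |P| = 7
  → cardinalities differ; no bijection possible.

Answer: NOT A VALID PRODUCT — |P|=7 ≠ |A|·|B|=8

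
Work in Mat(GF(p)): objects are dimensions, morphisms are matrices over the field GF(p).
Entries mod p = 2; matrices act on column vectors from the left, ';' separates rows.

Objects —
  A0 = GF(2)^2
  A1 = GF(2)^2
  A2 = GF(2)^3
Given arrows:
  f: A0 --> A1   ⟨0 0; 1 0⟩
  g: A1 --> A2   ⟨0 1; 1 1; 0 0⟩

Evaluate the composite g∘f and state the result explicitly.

Answer: ⟨1 0; 1 0; 0 0⟩

Work:
  e0=(1,0) f-->(0,1) g-->(1,1,0)
  e1=(0,1) f-->(0,0) g-->(0,0,0)
result: ⟨1 0; 1 0; 0 0⟩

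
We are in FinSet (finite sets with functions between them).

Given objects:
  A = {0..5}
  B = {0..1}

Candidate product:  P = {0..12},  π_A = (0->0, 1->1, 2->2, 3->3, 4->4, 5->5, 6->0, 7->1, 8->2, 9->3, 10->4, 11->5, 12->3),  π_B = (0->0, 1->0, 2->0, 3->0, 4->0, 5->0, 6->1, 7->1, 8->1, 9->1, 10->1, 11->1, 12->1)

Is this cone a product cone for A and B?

Answer: NOT A VALID PRODUCT — |P|=13 ≠ |A|·|B|=12

Derivation:
|A|·|B| = 6·2 = 12;  |P| = 13
  → cardinalities differ; no bijection possible.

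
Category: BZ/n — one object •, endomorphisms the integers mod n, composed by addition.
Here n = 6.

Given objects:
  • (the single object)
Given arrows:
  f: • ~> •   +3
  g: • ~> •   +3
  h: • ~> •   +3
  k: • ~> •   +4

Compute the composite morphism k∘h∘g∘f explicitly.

  0 +3≡3 +3≡0 +3≡3 +4≡1  (mod 6)
⟦path⟧: +1

Answer: +1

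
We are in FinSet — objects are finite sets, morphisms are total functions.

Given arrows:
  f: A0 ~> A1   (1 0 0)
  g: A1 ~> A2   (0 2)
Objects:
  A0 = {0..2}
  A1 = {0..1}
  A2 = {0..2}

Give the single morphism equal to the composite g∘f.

  0 f~>1 g~>2
  1 f~>0 g~>0
  2 f~>0 g~>0
result: (2 0 0)

Answer: (2 0 0)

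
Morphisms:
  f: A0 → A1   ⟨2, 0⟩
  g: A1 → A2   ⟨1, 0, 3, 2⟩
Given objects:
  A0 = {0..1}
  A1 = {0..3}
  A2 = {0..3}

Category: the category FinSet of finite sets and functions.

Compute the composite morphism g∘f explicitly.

  0 f→2 g→3
  1 f→0 g→1
result: ⟨3, 1⟩

Answer: ⟨3, 1⟩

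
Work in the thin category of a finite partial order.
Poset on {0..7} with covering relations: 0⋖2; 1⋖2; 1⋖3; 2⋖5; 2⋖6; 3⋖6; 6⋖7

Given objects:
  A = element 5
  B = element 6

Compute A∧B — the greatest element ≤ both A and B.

Answer: A∧B = 2

Work:
Lower bounds of A=5 and B=6: {0,1,2}
  0 ⊑ 2
  1 ⊑ 2
  2 ⊑ 2
glb = 2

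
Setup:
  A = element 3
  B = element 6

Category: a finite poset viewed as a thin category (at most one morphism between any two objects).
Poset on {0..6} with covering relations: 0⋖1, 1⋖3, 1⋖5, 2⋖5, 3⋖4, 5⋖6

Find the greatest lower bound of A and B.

Answer: A∧B = 1

Work:
{x : x<=A ∧ x<=B} = {0,1}  (A=3, B=6)
  0 <= 1
  1 <= 1
glb = 1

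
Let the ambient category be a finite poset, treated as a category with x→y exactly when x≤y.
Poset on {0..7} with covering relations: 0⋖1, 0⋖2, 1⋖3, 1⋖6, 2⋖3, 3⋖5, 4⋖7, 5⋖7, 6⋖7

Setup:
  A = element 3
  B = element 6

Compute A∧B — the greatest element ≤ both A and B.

Answer: A∧B = 1

Derivation:
Lower bounds of A=3 and B=6: {0,1}
  0 ≤ 1
  1 ≤ 1
glb = 1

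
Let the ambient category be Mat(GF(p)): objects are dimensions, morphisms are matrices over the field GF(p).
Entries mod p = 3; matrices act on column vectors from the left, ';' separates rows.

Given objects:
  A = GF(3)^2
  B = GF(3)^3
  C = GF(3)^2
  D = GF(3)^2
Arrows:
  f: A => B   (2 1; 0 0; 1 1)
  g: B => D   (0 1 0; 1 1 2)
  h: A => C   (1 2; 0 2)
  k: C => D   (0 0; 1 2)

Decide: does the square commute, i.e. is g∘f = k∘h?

Path 1 = f;g:
  e0=[1,0] f=>[2,0,1] g=>[0,1]
  e1=[0,1] f=>[1,0,1] g=>[0,0]
  result₁ = (0 0; 1 0)
Path 2 = h;k:
  e0=[1,0] h=>[1,0] k=>[0,1]
  e1=[0,1] h=>[2,2] k=>[0,0]
  result₂ = (0 0; 1 0)
Equal? equal; square commutes

Answer: COMMUTES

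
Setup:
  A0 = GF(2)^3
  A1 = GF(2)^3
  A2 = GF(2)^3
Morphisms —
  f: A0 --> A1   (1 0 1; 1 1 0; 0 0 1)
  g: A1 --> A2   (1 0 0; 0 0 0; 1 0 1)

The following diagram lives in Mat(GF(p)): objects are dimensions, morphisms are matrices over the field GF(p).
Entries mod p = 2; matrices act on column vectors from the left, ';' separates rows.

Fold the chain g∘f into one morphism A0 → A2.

  e0=[1,0,0] f-->[1,1,0] g-->[1,0,1]
  e1=[0,1,0] f-->[0,1,0] g-->[0,0,0]
  e2=[0,0,1] f-->[1,0,1] g-->[1,0,0]
composite: (1 0 1; 0 0 0; 1 0 0)

Answer: (1 0 1; 0 0 0; 1 0 0)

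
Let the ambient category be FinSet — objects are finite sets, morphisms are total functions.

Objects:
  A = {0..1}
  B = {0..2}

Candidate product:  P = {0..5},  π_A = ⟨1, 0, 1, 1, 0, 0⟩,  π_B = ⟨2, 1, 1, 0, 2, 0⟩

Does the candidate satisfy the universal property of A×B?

Answer: VALID PRODUCT

Work:
|A|·|B| = 2·3 = 6;  |P| = 6
Check the pairing map k ↦ (π_A(k), π_B(k)):
  0 ↦ (1,2)
  1 ↦ (0,1)
  2 ↦ (1,1)
  3 ↦ (1,0)
  4 ↦ (0,2)
  5 ↦ (0,0)
distinct pairs in image: 6 / 6 needed
  → bijection onto A×B; projections well-typed.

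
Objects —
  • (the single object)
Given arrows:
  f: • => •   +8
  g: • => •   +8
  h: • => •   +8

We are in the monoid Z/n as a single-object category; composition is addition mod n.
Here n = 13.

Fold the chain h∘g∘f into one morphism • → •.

Answer: +11

Trace:
  0 +8≡8 +8≡3 +8≡11  (mod 13)
result: +11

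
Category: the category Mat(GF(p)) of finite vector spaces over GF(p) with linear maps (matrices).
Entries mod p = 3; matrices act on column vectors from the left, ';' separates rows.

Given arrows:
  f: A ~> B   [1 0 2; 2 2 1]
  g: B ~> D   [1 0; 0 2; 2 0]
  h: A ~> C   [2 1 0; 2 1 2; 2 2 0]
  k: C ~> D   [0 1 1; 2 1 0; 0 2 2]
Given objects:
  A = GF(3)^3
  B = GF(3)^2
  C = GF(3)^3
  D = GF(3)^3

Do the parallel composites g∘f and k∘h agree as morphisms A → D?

Along f;g (path 1):
  e0=⟨1,0,0⟩ f~>⟨1,2⟩ g~>⟨1,1,2⟩
  e1=⟨0,1,0⟩ f~>⟨0,2⟩ g~>⟨0,1,0⟩
  e2=⟨0,0,1⟩ f~>⟨2,1⟩ g~>⟨2,2,1⟩
  composite₁ = [1 0 2; 1 1 2; 2 0 1]
Along h;k (path 2):
  e0=⟨1,0,0⟩ h~>⟨2,2,2⟩ k~>⟨1,0,2⟩
  e1=⟨0,1,0⟩ h~>⟨1,1,2⟩ k~>⟨0,0,0⟩
  e2=⟨0,0,1⟩ h~>⟨0,2,0⟩ k~>⟨2,2,1⟩
  composite₂ = [1 0 2; 0 0 2; 2 0 1]
Equal? NO — does not commute

Answer: DOES NOT COMMUTE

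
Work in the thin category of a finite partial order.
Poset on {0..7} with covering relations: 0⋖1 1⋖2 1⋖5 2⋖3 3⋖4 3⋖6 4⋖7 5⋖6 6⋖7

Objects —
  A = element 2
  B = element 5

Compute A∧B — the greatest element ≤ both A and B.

Common predecessors of 2,5: {0,1}
  0 ≤ 1
  1 ≤ 1
glb = 1

Answer: A∧B = 1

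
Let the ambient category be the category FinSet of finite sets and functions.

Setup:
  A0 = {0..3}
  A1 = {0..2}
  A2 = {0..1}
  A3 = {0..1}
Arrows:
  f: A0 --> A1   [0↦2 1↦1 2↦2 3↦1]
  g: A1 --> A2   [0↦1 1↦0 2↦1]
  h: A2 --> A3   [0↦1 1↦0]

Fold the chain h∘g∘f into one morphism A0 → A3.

  0 f-->2 g-->1 h-->0
  1 f-->1 g-->0 h-->1
  2 f-->2 g-->1 h-->0
  3 f-->1 g-->0 h-->1
result: [0↦0 1↦1 2↦0 3↦1]

Answer: [0↦0 1↦1 2↦0 3↦1]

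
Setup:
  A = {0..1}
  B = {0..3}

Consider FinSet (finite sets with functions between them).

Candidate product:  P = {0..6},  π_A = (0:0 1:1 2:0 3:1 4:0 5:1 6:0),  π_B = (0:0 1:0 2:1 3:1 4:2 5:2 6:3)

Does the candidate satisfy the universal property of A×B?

|A|·|B| = 2·4 = 8;  |P| = 7
  → cardinalities differ; no bijection possible.

Answer: NOT A VALID PRODUCT — |P|=7 ≠ |A|·|B|=8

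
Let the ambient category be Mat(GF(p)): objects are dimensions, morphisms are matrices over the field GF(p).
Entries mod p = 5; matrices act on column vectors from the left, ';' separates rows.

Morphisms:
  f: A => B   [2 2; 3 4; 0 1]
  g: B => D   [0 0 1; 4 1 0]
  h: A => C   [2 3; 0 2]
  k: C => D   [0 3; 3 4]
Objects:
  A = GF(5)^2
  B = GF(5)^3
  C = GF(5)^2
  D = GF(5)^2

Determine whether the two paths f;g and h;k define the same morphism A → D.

Answer: COMMUTES

Derivation:
Along f;g (path 1):
  e0=[1,0] f=>[2,3,0] g=>[0,1]
  e1=[0,1] f=>[2,4,1] g=>[1,2]
  result₁ = [0 1; 1 2]
Along h;k (path 2):
  e0=[1,0] h=>[2,0] k=>[0,1]
  e1=[0,1] h=>[3,2] k=>[1,2]
  result₂ = [0 1; 1 2]
Equal? YES — commutes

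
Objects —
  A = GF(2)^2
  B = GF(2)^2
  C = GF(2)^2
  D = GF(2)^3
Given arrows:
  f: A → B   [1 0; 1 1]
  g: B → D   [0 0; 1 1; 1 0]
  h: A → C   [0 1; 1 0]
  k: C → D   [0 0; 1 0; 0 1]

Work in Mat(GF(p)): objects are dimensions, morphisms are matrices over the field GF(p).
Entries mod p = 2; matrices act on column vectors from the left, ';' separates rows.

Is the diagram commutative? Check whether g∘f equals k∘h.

1) trace f;g:
  e0=(1,0) f→(1,1) g→(0,0,1)
  e1=(0,1) f→(0,1) g→(0,1,0)
  result₁ = [0 0; 0 1; 1 0]
2) trace h;k:
  e0=(1,0) h→(0,1) k→(0,0,1)
  e1=(0,1) h→(1,0) k→(0,1,0)
  result₂ = [0 0; 0 1; 1 0]
Equal? YES — commutes

Answer: COMMUTES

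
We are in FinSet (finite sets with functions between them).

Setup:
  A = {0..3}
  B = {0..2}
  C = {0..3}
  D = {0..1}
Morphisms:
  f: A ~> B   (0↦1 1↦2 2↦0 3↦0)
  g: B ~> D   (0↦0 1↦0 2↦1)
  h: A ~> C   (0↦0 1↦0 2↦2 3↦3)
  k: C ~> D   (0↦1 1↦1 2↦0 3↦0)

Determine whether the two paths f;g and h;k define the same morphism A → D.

Answer: DOES NOT COMMUTE

Derivation:
Path 1 = f;g:
  0 f~>1 g~>0
  1 f~>2 g~>1
  2 f~>0 g~>0
  3 f~>0 g~>0
  result₁ = (0↦0 1↦1 2↦0 3↦0)
Path 2 = h;k:
  0 h~>0 k~>1
  1 h~>0 k~>1
  2 h~>2 k~>0
  3 h~>3 k~>0
  result₂ = (0↦1 1↦1 2↦0 3↦0)
Equal? NO — does not commute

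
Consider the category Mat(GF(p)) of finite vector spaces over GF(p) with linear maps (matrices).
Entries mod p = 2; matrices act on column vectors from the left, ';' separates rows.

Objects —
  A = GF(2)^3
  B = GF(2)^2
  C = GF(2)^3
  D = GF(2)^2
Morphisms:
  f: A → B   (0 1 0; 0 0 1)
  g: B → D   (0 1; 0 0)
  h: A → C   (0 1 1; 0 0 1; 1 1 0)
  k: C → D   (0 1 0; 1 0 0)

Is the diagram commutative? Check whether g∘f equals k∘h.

Path 1 = f;g:
  e0=(1,0,0) f→(0,0) g→(0,0)
  e1=(0,1,0) f→(1,0) g→(0,0)
  e2=(0,0,1) f→(0,1) g→(1,0)
  result₁ = (0 0 1; 0 0 0)
Path 2 = h;k:
  e0=(1,0,0) h→(0,0,1) k→(0,0)
  e1=(0,1,0) h→(1,0,1) k→(0,1)
  e2=(0,0,1) h→(1,1,0) k→(1,1)
  result₂ = (0 0 1; 0 1 1)
Equal? distinct morphisms ✗

Answer: DOES NOT COMMUTE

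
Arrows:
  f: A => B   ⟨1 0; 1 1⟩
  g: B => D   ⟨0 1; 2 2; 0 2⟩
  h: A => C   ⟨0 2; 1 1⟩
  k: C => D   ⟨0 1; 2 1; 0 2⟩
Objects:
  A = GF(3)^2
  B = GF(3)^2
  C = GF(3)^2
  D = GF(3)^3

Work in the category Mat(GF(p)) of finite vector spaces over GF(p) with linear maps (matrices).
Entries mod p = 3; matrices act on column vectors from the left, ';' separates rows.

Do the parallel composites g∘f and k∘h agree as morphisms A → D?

Answer: COMMUTES

Work:
1) trace f;g:
  e0=[1,0] f=>[1,1] g=>[1,1,2]
  e1=[0,1] f=>[0,1] g=>[1,2,2]
  composite₁ = ⟨1 1; 1 2; 2 2⟩
2) trace h;k:
  e0=[1,0] h=>[0,1] k=>[1,1,2]
  e1=[0,1] h=>[2,1] k=>[1,2,2]
  composite₂ = ⟨1 1; 1 2; 2 2⟩
Equal? same morphism ✓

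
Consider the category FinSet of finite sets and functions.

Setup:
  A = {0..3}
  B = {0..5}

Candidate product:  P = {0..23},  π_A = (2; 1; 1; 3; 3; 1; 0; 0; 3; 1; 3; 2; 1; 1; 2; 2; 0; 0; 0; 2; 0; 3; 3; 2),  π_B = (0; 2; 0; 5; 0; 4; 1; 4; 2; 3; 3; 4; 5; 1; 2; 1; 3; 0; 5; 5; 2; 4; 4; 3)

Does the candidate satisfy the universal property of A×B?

|A|·|B| = 4·6 = 24;  |P| = 24
Check the pairing map k ↦ (π_A(k), π_B(k)):
  0 ↦ (2,0)
  1 ↦ (1,2)
  2 ↦ (1,0)
  3 ↦ (3,5)
  4 ↦ (3,0)
  5 ↦ (1,4)
  6 ↦ (0,1)
  7 ↦ (0,4)
  8 ↦ (3,2)
  9 ↦ (1,3)
  10 ↦ (3,3)
  11 ↦ (2,4)
  12 ↦ (1,5)
  13 ↦ (1,1)
  14 ↦ (2,2)
  15 ↦ (2,1)
  16 ↦ (0,3)
  17 ↦ (0,0)
  18 ↦ (0,5)
  19 ↦ (2,5)
  20 ↦ (0,2)
  21 ↦ (3,4)
  22 ↦ (3,4)  ✗ repeats pair of k=21
  23 ↦ (2,3)
distinct pairs in image: 23 / 24 needed
  → (3,4) hit at k=21 and k=22

Answer: NOT A VALID PRODUCT — duplicate pair at indices 22,21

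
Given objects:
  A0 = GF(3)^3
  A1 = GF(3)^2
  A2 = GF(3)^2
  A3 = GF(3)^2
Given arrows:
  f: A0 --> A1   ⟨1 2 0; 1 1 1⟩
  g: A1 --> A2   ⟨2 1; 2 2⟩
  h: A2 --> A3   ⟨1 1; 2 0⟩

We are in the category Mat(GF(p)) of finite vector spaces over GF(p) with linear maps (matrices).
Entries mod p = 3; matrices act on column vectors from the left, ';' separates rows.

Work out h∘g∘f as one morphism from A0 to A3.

Answer: ⟨1 2 0; 0 1 2⟩

Derivation:
  e0=⟨1,0,0⟩ f-->⟨1,1⟩ g-->⟨0,1⟩ h-->⟨1,0⟩
  e1=⟨0,1,0⟩ f-->⟨2,1⟩ g-->⟨2,0⟩ h-->⟨2,1⟩
  e2=⟨0,0,1⟩ f-->⟨0,1⟩ g-->⟨1,2⟩ h-->⟨0,2⟩
result: ⟨1 2 0; 0 1 2⟩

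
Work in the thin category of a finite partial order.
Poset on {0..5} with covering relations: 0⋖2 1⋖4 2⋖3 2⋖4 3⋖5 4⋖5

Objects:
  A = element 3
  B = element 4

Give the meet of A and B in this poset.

Lower bounds of A=3 and B=4: {0,2}
  0 <= 2
  2 <= 2
glb = 2

Answer: A∧B = 2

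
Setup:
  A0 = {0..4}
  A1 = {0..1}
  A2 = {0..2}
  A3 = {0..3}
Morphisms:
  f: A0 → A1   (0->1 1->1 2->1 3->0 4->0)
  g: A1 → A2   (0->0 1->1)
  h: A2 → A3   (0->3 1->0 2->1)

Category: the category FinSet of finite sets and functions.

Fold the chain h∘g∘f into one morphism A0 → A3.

  0 f→1 g→1 h→0
  1 f→1 g→1 h→0
  2 f→1 g→1 h→0
  3 f→0 g→0 h→3
  4 f→0 g→0 h→3
result: (0->0 1->0 2->0 3->3 4->3)

Answer: (0->0 1->0 2->0 3->3 4->3)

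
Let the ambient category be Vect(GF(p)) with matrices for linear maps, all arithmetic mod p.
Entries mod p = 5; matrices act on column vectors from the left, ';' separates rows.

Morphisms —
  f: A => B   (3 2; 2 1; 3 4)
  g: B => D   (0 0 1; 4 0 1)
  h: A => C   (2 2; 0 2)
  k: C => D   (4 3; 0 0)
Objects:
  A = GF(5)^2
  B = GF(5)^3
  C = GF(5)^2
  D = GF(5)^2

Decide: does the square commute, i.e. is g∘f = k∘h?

Answer: DOES NOT COMMUTE

Derivation:
Along f;g (path 1):
  e0=(1,0) f=>(3,2,3) g=>(3,0)
  e1=(0,1) f=>(2,1,4) g=>(4,2)
  ⟦path⟧₁ = (3 4; 0 2)
Along h;k (path 2):
  e0=(1,0) h=>(2,0) k=>(3,0)
  e1=(0,1) h=>(2,2) k=>(4,0)
  ⟦path⟧₂ = (3 4; 0 0)
Equal? NO — does not commute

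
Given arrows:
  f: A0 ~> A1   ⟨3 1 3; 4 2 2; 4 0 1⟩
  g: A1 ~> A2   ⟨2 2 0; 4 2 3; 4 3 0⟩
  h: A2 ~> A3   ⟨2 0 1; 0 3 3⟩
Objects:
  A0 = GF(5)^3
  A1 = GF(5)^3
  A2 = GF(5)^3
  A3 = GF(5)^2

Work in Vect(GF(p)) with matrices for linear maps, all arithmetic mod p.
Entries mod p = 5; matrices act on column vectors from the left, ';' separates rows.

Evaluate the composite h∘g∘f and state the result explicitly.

Answer: ⟨2 2 3; 3 4 1⟩

Derivation:
  e0=⟨1,0,0⟩ f~>⟨3,4,4⟩ g~>⟨4,2,4⟩ h~>⟨2,3⟩
  e1=⟨0,1,0⟩ f~>⟨1,2,0⟩ g~>⟨1,3,0⟩ h~>⟨2,4⟩
  e2=⟨0,0,1⟩ f~>⟨3,2,1⟩ g~>⟨0,4,3⟩ h~>⟨3,1⟩
⟦path⟧: ⟨2 2 3; 3 4 1⟩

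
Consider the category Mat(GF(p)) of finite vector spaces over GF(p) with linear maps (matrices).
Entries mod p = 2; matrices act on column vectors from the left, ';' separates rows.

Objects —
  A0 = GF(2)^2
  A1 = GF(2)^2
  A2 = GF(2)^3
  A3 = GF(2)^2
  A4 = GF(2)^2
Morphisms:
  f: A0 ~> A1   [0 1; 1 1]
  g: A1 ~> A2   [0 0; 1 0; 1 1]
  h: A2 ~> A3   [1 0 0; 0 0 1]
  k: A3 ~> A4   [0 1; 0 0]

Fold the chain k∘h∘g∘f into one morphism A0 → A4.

Answer: [1 0; 0 0]

Work:
  e0=[1,0] f~>[0,1] g~>[0,0,1] h~>[0,1] k~>[1,0]
  e1=[0,1] f~>[1,1] g~>[0,1,0] h~>[0,0] k~>[0,0]
composite: [1 0; 0 0]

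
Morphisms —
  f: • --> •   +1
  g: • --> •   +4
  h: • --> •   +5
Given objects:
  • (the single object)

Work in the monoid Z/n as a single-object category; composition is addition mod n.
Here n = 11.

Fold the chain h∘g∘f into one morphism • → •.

Answer: +10

Derivation:
  0 +1≡1 +4≡5 +5≡10  (mod 11)
result: +10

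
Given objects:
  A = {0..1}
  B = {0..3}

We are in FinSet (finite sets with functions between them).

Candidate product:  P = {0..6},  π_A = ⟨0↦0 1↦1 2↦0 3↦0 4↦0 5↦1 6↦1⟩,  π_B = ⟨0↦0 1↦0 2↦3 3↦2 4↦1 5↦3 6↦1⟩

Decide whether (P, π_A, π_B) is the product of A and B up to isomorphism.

Answer: NOT A VALID PRODUCT — |P|=7 ≠ |A|·|B|=8

Trace:
|A|·|B| = 2·4 = 8;  |P| = 7
  → cardinalities differ; no bijection possible.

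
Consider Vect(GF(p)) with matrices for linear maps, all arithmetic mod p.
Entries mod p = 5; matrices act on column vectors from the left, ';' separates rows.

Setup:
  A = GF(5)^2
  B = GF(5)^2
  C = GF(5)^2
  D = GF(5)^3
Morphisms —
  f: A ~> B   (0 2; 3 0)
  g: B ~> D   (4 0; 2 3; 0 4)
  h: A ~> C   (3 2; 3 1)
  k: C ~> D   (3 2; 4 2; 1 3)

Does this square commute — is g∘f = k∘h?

Along f;g (path 1):
  e0=[1,0] f~>[0,3] g~>[0,4,2]
  e1=[0,1] f~>[2,0] g~>[3,4,0]
  result₁ = (0 3; 4 4; 2 0)
Along h;k (path 2):
  e0=[1,0] h~>[3,3] k~>[0,3,2]
  e1=[0,1] h~>[2,1] k~>[3,0,0]
  result₂ = (0 3; 3 0; 2 0)
Equal? NO — does not commute

Answer: DOES NOT COMMUTE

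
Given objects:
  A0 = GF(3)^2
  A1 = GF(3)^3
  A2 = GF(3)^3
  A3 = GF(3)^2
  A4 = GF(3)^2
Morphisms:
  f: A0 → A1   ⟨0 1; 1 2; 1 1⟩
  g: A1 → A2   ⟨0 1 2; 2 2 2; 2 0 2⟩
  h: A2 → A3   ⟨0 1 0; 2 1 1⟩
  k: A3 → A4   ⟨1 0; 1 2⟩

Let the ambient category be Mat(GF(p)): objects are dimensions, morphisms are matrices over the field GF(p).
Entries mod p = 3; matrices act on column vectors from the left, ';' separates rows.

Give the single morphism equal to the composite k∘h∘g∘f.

  e0=(1,0) f→(0,1,1) g→(0,1,2) h→(1,0) k→(1,1)
  e1=(0,1) f→(1,2,1) g→(1,2,1) h→(2,2) k→(2,0)
composite: ⟨1 2; 1 0⟩

Answer: ⟨1 2; 1 0⟩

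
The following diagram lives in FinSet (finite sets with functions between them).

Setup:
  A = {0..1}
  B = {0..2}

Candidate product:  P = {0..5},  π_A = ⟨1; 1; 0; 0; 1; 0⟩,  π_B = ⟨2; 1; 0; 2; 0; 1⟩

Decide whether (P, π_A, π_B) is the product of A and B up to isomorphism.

|A|·|B| = 2·3 = 6;  |P| = 6
Check the pairing map k ↦ (π_A(k), π_B(k)):
  0 ↦ (1,2)
  1 ↦ (1,1)
  2 ↦ (0,0)
  3 ↦ (0,2)
  4 ↦ (1,0)
  5 ↦ (0,1)
distinct pairs in image: 6 / 6 needed
  → bijection onto A×B; projections well-typed.

Answer: VALID PRODUCT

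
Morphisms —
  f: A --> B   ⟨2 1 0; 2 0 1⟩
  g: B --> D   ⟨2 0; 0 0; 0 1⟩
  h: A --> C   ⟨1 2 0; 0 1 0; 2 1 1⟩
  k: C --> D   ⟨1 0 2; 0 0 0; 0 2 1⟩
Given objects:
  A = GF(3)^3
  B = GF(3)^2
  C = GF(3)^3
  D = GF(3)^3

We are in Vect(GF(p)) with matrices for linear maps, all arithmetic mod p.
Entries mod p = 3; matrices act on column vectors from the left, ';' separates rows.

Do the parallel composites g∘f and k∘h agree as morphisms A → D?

Path 1 = f;g:
  e0=[1,0,0] f-->[2,2] g-->[1,0,2]
  e1=[0,1,0] f-->[1,0] g-->[2,0,0]
  e2=[0,0,1] f-->[0,1] g-->[0,0,1]
  ⟦path⟧₁ = ⟨1 2 0; 0 0 0; 2 0 1⟩
Path 2 = h;k:
  e0=[1,0,0] h-->[1,0,2] k-->[2,0,2]
  e1=[0,1,0] h-->[2,1,1] k-->[1,0,0]
  e2=[0,0,1] h-->[0,0,1] k-->[2,0,1]
  ⟦path⟧₂ = ⟨2 1 2; 0 0 0; 2 0 1⟩
Equal? NO — does not commute

Answer: DOES NOT COMMUTE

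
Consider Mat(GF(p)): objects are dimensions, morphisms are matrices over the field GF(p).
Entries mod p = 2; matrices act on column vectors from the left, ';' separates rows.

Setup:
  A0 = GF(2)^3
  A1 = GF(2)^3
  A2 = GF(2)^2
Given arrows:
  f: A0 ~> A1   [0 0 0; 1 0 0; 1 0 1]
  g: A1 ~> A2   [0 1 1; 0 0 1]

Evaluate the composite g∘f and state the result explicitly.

  e0=(1,0,0) f~>(0,1,1) g~>(0,1)
  e1=(0,1,0) f~>(0,0,0) g~>(0,0)
  e2=(0,0,1) f~>(0,0,1) g~>(1,1)
⟦path⟧: [0 0 1; 1 0 1]

Answer: [0 0 1; 1 0 1]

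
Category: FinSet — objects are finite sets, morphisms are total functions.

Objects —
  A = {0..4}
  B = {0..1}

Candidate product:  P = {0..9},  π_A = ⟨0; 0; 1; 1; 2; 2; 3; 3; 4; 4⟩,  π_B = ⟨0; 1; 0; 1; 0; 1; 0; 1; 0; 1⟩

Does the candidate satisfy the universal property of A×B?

Answer: VALID PRODUCT

Trace:
|A|·|B| = 5·2 = 10;  |P| = 10
Check the pairing map k ↦ (π_A(k), π_B(k)):
  0 ↦ (0,0)
  1 ↦ (0,1)
  2 ↦ (1,0)
  3 ↦ (1,1)
  4 ↦ (2,0)
  5 ↦ (2,1)
  6 ↦ (3,0)
  7 ↦ (3,1)
  8 ↦ (4,0)
  9 ↦ (4,1)
distinct pairs in image: 10 / 10 needed
  → bijection onto A×B; projections well-typed.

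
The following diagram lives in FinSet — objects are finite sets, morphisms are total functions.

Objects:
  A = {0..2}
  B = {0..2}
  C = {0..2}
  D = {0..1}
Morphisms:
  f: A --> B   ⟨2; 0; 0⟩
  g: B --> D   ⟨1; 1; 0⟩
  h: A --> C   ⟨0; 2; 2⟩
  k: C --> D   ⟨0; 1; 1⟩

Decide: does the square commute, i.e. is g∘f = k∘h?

Answer: COMMUTES

Work:
1) trace f;g:
  0 f-->2 g-->0
  1 f-->0 g-->1
  2 f-->0 g-->1
  composite₁ = ⟨0; 1; 1⟩
2) trace h;k:
  0 h-->0 k-->0
  1 h-->2 k-->1
  2 h-->2 k-->1
  composite₂ = ⟨0; 1; 1⟩
Equal? equal; square commutes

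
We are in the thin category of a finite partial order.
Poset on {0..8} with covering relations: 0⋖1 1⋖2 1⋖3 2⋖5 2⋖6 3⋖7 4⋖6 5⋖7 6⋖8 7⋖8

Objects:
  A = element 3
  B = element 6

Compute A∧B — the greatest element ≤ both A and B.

Common predecessors of 3,6: {0,1}
  0 ≤ 1
  1 ≤ 1
glb = 1

Answer: A∧B = 1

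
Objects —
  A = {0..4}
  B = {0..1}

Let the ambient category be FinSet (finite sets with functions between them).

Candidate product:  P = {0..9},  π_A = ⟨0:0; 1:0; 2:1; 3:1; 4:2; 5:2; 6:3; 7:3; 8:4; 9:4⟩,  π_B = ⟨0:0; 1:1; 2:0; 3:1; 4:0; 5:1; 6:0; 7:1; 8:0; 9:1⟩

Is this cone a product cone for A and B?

|A|·|B| = 5·2 = 10;  |P| = 10
Check the pairing map k ↦ (π_A(k), π_B(k)):
  0 : (0,0)
  1 : (0,1)
  2 : (1,0)
  3 : (1,1)
  4 : (2,0)
  5 : (2,1)
  6 : (3,0)
  7 : (3,1)
  8 : (4,0)
  9 : (4,1)
distinct pairs in image: 10 / 10 needed
  → bijection onto A×B; projections well-typed.

Answer: VALID PRODUCT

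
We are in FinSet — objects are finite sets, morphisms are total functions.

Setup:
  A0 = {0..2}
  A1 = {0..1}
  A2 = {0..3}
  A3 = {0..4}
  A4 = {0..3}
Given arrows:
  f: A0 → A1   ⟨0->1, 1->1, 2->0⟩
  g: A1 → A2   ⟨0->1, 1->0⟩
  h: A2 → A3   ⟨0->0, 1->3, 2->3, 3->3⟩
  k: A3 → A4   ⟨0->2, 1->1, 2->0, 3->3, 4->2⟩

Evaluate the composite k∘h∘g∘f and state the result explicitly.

Answer: ⟨0->2, 1->2, 2->3⟩

Derivation:
  0 f→1 g→0 h→0 k→2
  1 f→1 g→0 h→0 k→2
  2 f→0 g→1 h→3 k→3
composite: ⟨0->2, 1->2, 2->3⟩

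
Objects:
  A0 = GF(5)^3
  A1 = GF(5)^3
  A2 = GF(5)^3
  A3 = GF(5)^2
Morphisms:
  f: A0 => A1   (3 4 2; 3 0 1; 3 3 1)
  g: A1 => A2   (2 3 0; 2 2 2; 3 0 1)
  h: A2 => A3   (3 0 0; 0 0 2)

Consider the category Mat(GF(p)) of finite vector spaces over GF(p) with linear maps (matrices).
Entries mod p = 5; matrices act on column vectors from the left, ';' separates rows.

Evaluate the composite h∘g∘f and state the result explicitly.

  e0=[1,0,0] f=>[3,3,3] g=>[0,3,2] h=>[0,4]
  e1=[0,1,0] f=>[4,0,3] g=>[3,4,0] h=>[4,0]
  e2=[0,0,1] f=>[2,1,1] g=>[2,3,2] h=>[1,4]
result: (0 4 1; 4 0 4)

Answer: (0 4 1; 4 0 4)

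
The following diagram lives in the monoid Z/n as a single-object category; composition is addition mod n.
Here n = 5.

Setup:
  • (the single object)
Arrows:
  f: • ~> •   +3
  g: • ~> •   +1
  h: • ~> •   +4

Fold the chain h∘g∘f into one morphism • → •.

Answer: +3

Trace:
  0 +3≡3 +1≡4 +4≡3  (mod 5)
composite: +3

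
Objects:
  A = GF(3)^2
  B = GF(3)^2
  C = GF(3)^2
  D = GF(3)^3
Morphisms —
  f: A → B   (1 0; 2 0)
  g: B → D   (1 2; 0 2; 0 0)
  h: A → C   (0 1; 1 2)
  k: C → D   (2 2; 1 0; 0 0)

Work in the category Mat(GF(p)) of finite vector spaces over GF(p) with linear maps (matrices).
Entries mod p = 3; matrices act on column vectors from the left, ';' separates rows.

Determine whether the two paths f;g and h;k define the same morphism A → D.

Answer: DOES NOT COMMUTE

Derivation:
Path 1 = f;g:
  e0=⟨1,0⟩ f→⟨1,2⟩ g→⟨2,1,0⟩
  e1=⟨0,1⟩ f→⟨0,0⟩ g→⟨0,0,0⟩
  ⟦path⟧₁ = (2 0; 1 0; 0 0)
Path 2 = h;k:
  e0=⟨1,0⟩ h→⟨0,1⟩ k→⟨2,0,0⟩
  e1=⟨0,1⟩ h→⟨1,2⟩ k→⟨0,1,0⟩
  ⟦path⟧₂ = (2 0; 0 1; 0 0)
Equal? distinct morphisms ✗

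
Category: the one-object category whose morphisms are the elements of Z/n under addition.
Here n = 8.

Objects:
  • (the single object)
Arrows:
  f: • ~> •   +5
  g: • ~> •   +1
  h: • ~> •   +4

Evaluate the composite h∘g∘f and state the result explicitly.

  0 +5≡5 +1≡6 +4≡2  (mod 8)
composite: +2

Answer: +2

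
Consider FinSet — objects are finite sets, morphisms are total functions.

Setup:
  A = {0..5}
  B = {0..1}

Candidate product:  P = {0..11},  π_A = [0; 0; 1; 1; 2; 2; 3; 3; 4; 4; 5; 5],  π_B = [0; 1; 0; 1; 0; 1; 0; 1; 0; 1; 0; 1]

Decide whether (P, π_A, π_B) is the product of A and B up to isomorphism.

|A|·|B| = 6·2 = 12;  |P| = 12
Check the pairing map k ↦ (π_A(k), π_B(k)):
  0 ↦ (0,0)
  1 ↦ (0,1)
  2 ↦ (1,0)
  3 ↦ (1,1)
  4 ↦ (2,0)
  5 ↦ (2,1)
  6 ↦ (3,0)
  7 ↦ (3,1)
  8 ↦ (4,0)
  9 ↦ (4,1)
  10 ↦ (5,0)
  11 ↦ (5,1)
distinct pairs in image: 12 / 12 needed
  → bijection onto A×B; projections well-typed.

Answer: VALID PRODUCT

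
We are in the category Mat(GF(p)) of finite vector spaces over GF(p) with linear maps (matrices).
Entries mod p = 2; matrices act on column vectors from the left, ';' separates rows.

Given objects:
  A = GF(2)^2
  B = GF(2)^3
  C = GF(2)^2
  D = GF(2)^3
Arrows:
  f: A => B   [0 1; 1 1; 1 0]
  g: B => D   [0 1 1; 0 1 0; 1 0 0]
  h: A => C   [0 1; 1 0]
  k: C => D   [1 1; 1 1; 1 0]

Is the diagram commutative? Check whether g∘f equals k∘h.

Answer: DOES NOT COMMUTE

Work:
1) trace f;g:
  e0=⟨1,0⟩ f=>⟨0,1,1⟩ g=>⟨0,1,0⟩
  e1=⟨0,1⟩ f=>⟨1,1,0⟩ g=>⟨1,1,1⟩
  result₁ = [0 1; 1 1; 0 1]
2) trace h;k:
  e0=⟨1,0⟩ h=>⟨0,1⟩ k=>⟨1,1,0⟩
  e1=⟨0,1⟩ h=>⟨1,0⟩ k=>⟨1,1,1⟩
  result₂ = [1 1; 1 1; 0 1]
Equal? NO — does not commute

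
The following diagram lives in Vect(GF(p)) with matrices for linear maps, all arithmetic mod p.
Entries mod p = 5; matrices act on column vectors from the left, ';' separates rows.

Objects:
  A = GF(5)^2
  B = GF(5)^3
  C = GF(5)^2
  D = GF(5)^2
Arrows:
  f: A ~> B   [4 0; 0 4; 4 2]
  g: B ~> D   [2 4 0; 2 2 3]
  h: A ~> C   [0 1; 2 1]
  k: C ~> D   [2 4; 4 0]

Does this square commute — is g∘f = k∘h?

Along f;g (path 1):
  e0=(1,0) f~>(4,0,4) g~>(3,0)
  e1=(0,1) f~>(0,4,2) g~>(1,4)
  ⟦path⟧₁ = [3 1; 0 4]
Along h;k (path 2):
  e0=(1,0) h~>(0,2) k~>(3,0)
  e1=(0,1) h~>(1,1) k~>(1,4)
  ⟦path⟧₂ = [3 1; 0 4]
Equal? same morphism ✓

Answer: COMMUTES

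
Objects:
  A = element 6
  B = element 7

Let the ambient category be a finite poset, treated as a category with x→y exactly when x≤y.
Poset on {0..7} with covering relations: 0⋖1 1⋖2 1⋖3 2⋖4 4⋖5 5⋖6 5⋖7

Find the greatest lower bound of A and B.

Answer: A∧B = 5

Derivation:
{x : x<=A ∧ x<=B} = {0,1,2,4,5}  (A=6, B=7)
  0 <= 5
  1 <= 5
  2 <= 5
  4 <= 5
  5 <= 5
glb = 5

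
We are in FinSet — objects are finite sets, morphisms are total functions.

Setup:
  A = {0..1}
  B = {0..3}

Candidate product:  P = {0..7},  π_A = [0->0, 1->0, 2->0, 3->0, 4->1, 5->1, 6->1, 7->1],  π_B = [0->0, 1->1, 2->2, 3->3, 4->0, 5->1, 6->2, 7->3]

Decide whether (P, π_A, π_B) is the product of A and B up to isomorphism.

Answer: VALID PRODUCT

Derivation:
|A|·|B| = 2·4 = 8;  |P| = 8
Check the pairing map k ↦ (π_A(k), π_B(k)):
  0 -> (0,0)
  1 -> (0,1)
  2 -> (0,2)
  3 -> (0,3)
  4 -> (1,0)
  5 -> (1,1)
  6 -> (1,2)
  7 -> (1,3)
distinct pairs in image: 8 / 8 needed
  → bijection onto A×B; projections well-typed.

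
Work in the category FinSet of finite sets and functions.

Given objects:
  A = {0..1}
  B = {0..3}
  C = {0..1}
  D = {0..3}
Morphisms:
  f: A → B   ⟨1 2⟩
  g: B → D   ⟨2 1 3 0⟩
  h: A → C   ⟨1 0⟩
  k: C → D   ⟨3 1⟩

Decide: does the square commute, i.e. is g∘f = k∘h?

Answer: COMMUTES

Trace:
Path 1 = f;g:
  0 f→1 g→1
  1 f→2 g→3
  result₁ = ⟨1 3⟩
Path 2 = h;k:
  0 h→1 k→1
  1 h→0 k→3
  result₂ = ⟨1 3⟩
Equal? same morphism ✓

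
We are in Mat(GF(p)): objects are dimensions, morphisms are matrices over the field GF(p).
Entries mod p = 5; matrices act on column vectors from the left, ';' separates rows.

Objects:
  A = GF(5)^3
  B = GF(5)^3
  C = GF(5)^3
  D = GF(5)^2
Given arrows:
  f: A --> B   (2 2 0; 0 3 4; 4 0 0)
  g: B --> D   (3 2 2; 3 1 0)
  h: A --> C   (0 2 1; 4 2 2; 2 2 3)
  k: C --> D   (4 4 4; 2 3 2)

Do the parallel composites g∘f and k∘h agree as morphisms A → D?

Answer: DOES NOT COMMUTE

Derivation:
Along f;g (path 1):
  e0=(1,0,0) f-->(2,0,4) g-->(4,1)
  e1=(0,1,0) f-->(2,3,0) g-->(2,4)
  e2=(0,0,1) f-->(0,4,0) g-->(3,4)
  composite₁ = (4 2 3; 1 4 4)
Along h;k (path 2):
  e0=(1,0,0) h-->(0,4,2) k-->(4,1)
  e1=(0,1,0) h-->(2,2,2) k-->(4,4)
  e2=(0,0,1) h-->(1,2,3) k-->(4,4)
  composite₂ = (4 4 4; 1 4 4)
Equal? differ; not commutative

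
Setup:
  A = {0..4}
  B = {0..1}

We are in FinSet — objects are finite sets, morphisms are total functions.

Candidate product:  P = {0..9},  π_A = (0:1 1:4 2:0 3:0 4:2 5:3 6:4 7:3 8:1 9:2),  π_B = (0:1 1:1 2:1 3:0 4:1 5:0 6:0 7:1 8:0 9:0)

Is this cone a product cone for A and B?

|A|·|B| = 5·2 = 10;  |P| = 10
Check the pairing map k ↦ (π_A(k), π_B(k)):
  0 : (1,1)
  1 : (4,1)
  2 : (0,1)
  3 : (0,0)
  4 : (2,1)
  5 : (3,0)
  6 : (4,0)
  7 : (3,1)
  8 : (1,0)
  9 : (2,0)
distinct pairs in image: 10 / 10 needed
  → bijection onto A×B; projections well-typed.

Answer: VALID PRODUCT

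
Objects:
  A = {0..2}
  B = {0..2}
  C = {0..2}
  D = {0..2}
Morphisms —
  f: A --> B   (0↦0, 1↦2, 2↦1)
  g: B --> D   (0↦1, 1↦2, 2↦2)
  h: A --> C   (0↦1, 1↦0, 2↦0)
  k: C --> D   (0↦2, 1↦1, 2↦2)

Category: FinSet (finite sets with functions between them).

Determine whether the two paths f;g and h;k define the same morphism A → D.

1) trace f;g:
  0 f-->0 g-->1
  1 f-->2 g-->2
  2 f-->1 g-->2
  result₁ = (0↦1, 1↦2, 2↦2)
2) trace h;k:
  0 h-->1 k-->1
  1 h-->0 k-->2
  2 h-->0 k-->2
  result₂ = (0↦1, 1↦2, 2↦2)
Equal? equal; square commutes

Answer: COMMUTES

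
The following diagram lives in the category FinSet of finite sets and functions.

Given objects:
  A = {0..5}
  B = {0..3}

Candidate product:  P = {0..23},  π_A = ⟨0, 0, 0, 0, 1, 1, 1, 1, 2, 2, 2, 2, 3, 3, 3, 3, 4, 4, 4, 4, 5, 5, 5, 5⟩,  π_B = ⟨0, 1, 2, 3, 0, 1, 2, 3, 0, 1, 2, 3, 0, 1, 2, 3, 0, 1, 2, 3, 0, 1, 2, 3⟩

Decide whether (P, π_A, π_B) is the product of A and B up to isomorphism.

|A|·|B| = 6·4 = 24;  |P| = 24
Check the pairing map k ↦ (π_A(k), π_B(k)):
  0 ↦ (0,0)
  1 ↦ (0,1)
  2 ↦ (0,2)
  3 ↦ (0,3)
  4 ↦ (1,0)
  5 ↦ (1,1)
  6 ↦ (1,2)
  7 ↦ (1,3)
  8 ↦ (2,0)
  9 ↦ (2,1)
  10 ↦ (2,2)
  11 ↦ (2,3)
  12 ↦ (3,0)
  13 ↦ (3,1)
  14 ↦ (3,2)
  15 ↦ (3,3)
  16 ↦ (4,0)
  17 ↦ (4,1)
  18 ↦ (4,2)
  19 ↦ (4,3)
  20 ↦ (5,0)
  21 ↦ (5,1)
  22 ↦ (5,2)
  23 ↦ (5,3)
distinct pairs in image: 24 / 24 needed
  → bijection onto A×B; projections well-typed.

Answer: VALID PRODUCT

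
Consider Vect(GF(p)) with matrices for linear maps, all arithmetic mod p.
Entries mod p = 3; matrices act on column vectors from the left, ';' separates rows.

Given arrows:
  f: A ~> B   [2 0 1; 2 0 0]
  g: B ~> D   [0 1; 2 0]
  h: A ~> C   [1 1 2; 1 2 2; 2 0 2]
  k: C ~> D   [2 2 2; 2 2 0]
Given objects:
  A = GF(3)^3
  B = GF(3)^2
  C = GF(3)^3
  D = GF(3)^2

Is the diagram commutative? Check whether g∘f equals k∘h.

Answer: COMMUTES

Trace:
Along f;g (path 1):
  e0=⟨1,0,0⟩ f~>⟨2,2⟩ g~>⟨2,1⟩
  e1=⟨0,1,0⟩ f~>⟨0,0⟩ g~>⟨0,0⟩
  e2=⟨0,0,1⟩ f~>⟨1,0⟩ g~>⟨0,2⟩
  composite₁ = [2 0 0; 1 0 2]
Along h;k (path 2):
  e0=⟨1,0,0⟩ h~>⟨1,1,2⟩ k~>⟨2,1⟩
  e1=⟨0,1,0⟩ h~>⟨1,2,0⟩ k~>⟨0,0⟩
  e2=⟨0,0,1⟩ h~>⟨2,2,2⟩ k~>⟨0,2⟩
  composite₂ = [2 0 0; 1 0 2]
Equal? YES — commutes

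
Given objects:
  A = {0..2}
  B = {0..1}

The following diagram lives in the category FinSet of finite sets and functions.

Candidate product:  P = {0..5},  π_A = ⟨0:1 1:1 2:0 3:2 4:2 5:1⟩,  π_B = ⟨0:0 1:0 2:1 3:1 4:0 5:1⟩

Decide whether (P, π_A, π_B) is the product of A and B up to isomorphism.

|A|·|B| = 3·2 = 6;  |P| = 6
Check the pairing map k ↦ (π_A(k), π_B(k)):
  0 : (1,0)
  1 : (1,0)  ✗ repeats pair of k=0
  2 : (0,1)
  3 : (2,1)
  4 : (2,0)
  5 : (1,1)
distinct pairs in image: 5 / 6 needed
  → (1,0) hit at k=0 and k=1

Answer: NOT A VALID PRODUCT — duplicate pair at indices 1,0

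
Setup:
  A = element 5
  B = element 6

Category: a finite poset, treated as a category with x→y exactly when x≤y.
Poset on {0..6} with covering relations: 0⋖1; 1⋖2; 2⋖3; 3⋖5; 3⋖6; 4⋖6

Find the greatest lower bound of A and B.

Lower bounds of A=5 and B=6: {0,1,2,3}
  0 ≤ 3
  1 ≤ 3
  2 ≤ 3
  3 ≤ 3
glb = 3

Answer: A∧B = 3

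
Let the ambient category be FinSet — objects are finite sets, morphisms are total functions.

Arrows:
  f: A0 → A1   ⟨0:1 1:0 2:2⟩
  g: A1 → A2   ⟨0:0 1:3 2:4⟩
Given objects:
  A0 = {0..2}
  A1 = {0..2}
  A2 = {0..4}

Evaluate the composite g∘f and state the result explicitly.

Answer: ⟨0:3 1:0 2:4⟩

Work:
  0 f→1 g→3
  1 f→0 g→0
  2 f→2 g→4
result: ⟨0:3 1:0 2:4⟩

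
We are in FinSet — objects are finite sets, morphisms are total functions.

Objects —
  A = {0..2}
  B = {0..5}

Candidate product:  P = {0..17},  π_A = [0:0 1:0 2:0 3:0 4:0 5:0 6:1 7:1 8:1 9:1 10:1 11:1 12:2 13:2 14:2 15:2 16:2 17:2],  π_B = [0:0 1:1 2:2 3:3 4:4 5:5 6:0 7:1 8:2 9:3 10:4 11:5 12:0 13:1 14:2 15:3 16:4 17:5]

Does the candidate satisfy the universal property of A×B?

Answer: VALID PRODUCT

Trace:
|A|·|B| = 3·6 = 18;  |P| = 18
Check the pairing map k ↦ (π_A(k), π_B(k)):
  0 : (0,0)
  1 : (0,1)
  2 : (0,2)
  3 : (0,3)
  4 : (0,4)
  5 : (0,5)
  6 : (1,0)
  7 : (1,1)
  8 : (1,2)
  9 : (1,3)
  10 : (1,4)
  11 : (1,5)
  12 : (2,0)
  13 : (2,1)
  14 : (2,2)
  15 : (2,3)
  16 : (2,4)
  17 : (2,5)
distinct pairs in image: 18 / 18 needed
  → bijection onto A×B; projections well-typed.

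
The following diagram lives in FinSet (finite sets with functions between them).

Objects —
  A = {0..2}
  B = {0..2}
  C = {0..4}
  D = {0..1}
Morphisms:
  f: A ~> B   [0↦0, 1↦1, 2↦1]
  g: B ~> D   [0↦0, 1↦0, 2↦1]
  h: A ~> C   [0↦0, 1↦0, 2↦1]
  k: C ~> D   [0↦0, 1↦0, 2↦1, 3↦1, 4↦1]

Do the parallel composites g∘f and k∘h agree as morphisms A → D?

1) trace f;g:
  0 f~>0 g~>0
  1 f~>1 g~>0
  2 f~>1 g~>0
  composite₁ = [0↦0, 1↦0, 2↦0]
2) trace h;k:
  0 h~>0 k~>0
  1 h~>0 k~>0
  2 h~>1 k~>0
  composite₂ = [0↦0, 1↦0, 2↦0]
Equal? equal; square commutes

Answer: COMMUTES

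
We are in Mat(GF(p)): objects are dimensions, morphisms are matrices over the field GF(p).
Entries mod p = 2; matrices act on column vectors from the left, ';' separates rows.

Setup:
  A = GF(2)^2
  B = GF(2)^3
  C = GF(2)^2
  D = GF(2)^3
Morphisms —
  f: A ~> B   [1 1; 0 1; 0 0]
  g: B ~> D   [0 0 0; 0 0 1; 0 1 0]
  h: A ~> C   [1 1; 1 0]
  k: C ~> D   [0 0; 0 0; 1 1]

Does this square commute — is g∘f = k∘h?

Answer: COMMUTES

Work:
1) trace f;g:
  e0=⟨1,0⟩ f~>⟨1,0,0⟩ g~>⟨0,0,0⟩
  e1=⟨0,1⟩ f~>⟨1,1,0⟩ g~>⟨0,0,1⟩
  result₁ = [0 0; 0 0; 0 1]
2) trace h;k:
  e0=⟨1,0⟩ h~>⟨1,1⟩ k~>⟨0,0,0⟩
  e1=⟨0,1⟩ h~>⟨1,0⟩ k~>⟨0,0,1⟩
  result₂ = [0 0; 0 0; 0 1]
Equal? same morphism ✓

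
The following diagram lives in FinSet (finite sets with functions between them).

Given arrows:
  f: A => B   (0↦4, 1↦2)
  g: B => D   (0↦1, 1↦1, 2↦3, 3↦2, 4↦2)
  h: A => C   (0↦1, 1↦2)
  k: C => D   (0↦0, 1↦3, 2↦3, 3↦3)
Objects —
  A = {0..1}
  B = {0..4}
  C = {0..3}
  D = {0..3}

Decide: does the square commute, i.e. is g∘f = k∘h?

1) trace f;g:
  0 f=>4 g=>2
  1 f=>2 g=>3
  result₁ = (0↦2, 1↦3)
2) trace h;k:
  0 h=>1 k=>3
  1 h=>2 k=>3
  result₂ = (0↦3, 1↦3)
Equal? differ; not commutative

Answer: DOES NOT COMMUTE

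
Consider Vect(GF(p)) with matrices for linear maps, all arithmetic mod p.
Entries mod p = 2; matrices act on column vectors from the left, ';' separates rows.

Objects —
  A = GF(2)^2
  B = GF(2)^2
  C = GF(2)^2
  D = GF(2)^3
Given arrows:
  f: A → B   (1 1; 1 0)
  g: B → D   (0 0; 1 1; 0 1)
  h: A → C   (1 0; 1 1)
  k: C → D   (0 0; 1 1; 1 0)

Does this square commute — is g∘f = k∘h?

1) trace f;g:
  e0=⟨1,0⟩ f→⟨1,1⟩ g→⟨0,0,1⟩
  e1=⟨0,1⟩ f→⟨1,0⟩ g→⟨0,1,0⟩
  composite₁ = (0 0; 0 1; 1 0)
2) trace h;k:
  e0=⟨1,0⟩ h→⟨1,1⟩ k→⟨0,0,1⟩
  e1=⟨0,1⟩ h→⟨0,1⟩ k→⟨0,1,0⟩
  composite₂ = (0 0; 0 1; 1 0)
Equal? YES — commutes

Answer: COMMUTES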